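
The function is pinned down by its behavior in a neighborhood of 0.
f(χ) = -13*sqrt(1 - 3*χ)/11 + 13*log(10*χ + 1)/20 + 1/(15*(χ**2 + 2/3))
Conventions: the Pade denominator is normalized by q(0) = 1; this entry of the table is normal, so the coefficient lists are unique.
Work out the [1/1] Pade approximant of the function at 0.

Taylor coefficients needed (expand at 0): a_0 = -119/110, a_1 = 91/11, a_2 = -13781/440.
Write the denominator as Q(χ) = 1 + q1*χ. Requiring Q*f - P = O(χ^3) with deg P <= 1 kills the coefficients of χ^2..χ^2 in Q*f:
  χ^2: a_2 + q1*a_1 = 0, i.e. -13781/440 + (91/11)*q1 = 0.
Solving this linear system: q1 = 13781/3640.
The numerator is Q*f truncated at degree 1: P0 = a_0 = -119/110; P1 = a_1 + q1*a_0 = 238923/57200.

The Pade approximant has numerator coefficients [-119/110, 238923/57200]; denominator coefficients [1, 13781/3640].


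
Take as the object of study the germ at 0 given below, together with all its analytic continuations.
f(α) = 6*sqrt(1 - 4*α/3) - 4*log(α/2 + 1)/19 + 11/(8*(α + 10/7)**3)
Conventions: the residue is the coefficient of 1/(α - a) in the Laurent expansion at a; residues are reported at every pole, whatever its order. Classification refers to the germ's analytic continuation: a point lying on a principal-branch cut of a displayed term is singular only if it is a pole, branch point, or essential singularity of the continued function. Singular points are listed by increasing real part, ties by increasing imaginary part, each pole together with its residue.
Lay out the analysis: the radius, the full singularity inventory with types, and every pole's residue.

Denominator factor (α + 10/7)^3: pole of order 3 at -10/7, modulus 10/7.
Branch term (6)*sqrt(1 - α/(3/4)): its argument vanishes at α = 3/4, a square-root branch point, modulus 3/4.
Branch term (-4/19)*log(1 - α/(-2)): its argument vanishes at α = -2, a logarithmic branch point, modulus 2.
The radius of convergence is the smallest modulus among the singular points: 3/4.
The branch terms are analytic at -10/7 and contribute nothing to the residue; only the rational part matters.
At the order-3 pole -10/7 set g(α) = (α - (-10/7))^3*(rational part) = 11/8.
Order-3 pole: residue = g''(a)/2; g''(-10/7) = 0, so the residue is 0.
List the singular points by increasing real part (a conjugate pair: the negative imaginary part first).

Radius of convergence at 0: 3/4.
At -2: a logarithmic branch point.
At -10/7: a pole of order 3; residue 0.
At 3/4: an algebraic (square-root) branch point.


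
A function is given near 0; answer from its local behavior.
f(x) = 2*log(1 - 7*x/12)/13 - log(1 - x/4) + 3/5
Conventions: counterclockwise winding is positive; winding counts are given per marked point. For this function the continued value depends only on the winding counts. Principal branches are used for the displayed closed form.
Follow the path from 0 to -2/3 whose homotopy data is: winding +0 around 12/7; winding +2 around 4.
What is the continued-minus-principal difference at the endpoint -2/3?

The rational part is single-valued and drops out of the difference; each branch term changes only by its own monodromy.
(2/13)*log(1 - x/(12/7)): winding 0 around 12/7, so this term returns to its principal value, contribution 0.
(-1)*log(1 - x/(4)): each positive loop around 4 adds 2*pi*i to the log, so winding +2 contributes (-1)*(2)*2*pi*i = -(4)*pi*i.
Summing the contributions at x = -2/3 gives -(4)*pi*i.

Continued minus principal equals -(4)*pi*i.


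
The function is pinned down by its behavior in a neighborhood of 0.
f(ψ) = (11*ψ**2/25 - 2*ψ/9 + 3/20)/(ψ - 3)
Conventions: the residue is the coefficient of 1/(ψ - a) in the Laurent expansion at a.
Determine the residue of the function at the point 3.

At the order-1 pole 3 set g(ψ) = (ψ - (3))*f(ψ) = 11*ψ**2/25 - 2*ψ/9 + 3/20.
Simple pole: residue = g(a) at a = 3, which is 1033/300.

The residue is 1033/300.


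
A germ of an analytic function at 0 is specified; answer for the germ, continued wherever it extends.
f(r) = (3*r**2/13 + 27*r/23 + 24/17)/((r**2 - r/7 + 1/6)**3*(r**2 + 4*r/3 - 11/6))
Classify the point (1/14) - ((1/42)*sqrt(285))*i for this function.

The denominator factor r**2 - r/7 + 1/6 vanishes at (1/14) - ((1/42)*sqrt(285))*i and appears to the power 3; the numerator there equals (727031/498134) - ((421/14651)*sqrt(285))*i, nonzero, and no other factor vanishes.
Hence a pole whose order is the multiplicity, 3.

The point is a pole of order 3.


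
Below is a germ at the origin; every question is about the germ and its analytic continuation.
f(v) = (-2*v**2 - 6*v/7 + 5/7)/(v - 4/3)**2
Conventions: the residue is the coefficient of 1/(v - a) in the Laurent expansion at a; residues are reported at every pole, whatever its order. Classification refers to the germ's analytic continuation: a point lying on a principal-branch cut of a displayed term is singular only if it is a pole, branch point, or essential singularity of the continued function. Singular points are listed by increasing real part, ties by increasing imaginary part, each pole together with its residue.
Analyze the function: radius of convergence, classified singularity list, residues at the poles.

Radius of convergence at 0: 4/3.
At 4/3: a pole of order 2; residue -130/21.

Denominator factor (v - 4/3)^2: pole of order 2 at 4/3, modulus 4/3.
The radius of convergence is the smallest modulus among the singular points: 4/3.
At the order-2 pole 4/3 set g(v) = (v - (4/3))^2*f(v) = -2*v**2 - 6*v/7 + 5/7.
Order-2 pole: residue = g'(a); g'(4/3) = -130/21, so the residue is -130/21.


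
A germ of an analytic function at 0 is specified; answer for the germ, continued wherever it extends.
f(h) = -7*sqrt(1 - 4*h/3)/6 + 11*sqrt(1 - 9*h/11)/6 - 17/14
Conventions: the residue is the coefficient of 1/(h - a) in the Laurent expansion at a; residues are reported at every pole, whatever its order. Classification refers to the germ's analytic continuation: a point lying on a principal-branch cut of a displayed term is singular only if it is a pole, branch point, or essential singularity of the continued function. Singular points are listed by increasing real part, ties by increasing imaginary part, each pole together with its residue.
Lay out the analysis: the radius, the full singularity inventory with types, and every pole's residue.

Radius of convergence at 0: 3/4.
At 3/4: an algebraic (square-root) branch point.
At 11/9: an algebraic (square-root) branch point.

Branch term (11/6)*sqrt(1 - h/(11/9)): its argument vanishes at h = 11/9, a square-root branch point, modulus 11/9.
Branch term (-7/6)*sqrt(1 - h/(3/4)): its argument vanishes at h = 3/4, a square-root branch point, modulus 3/4.
The radius of convergence is the smallest modulus among the singular points: 3/4.
List the singular points by increasing real part (a conjugate pair: the negative imaginary part first).


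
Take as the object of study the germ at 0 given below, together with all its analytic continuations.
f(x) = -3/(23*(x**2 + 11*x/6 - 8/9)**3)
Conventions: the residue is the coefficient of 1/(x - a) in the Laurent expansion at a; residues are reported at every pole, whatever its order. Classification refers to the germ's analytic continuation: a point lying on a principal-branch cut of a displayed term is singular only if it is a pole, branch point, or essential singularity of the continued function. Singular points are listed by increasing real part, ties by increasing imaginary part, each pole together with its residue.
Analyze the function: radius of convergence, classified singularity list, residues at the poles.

Denominator factor (x**2 + 11*x/6 - 8/9)^3: discriminant 83/12, real irrational roots -11/12 + (1/12)*sqrt(249) and -11/12 - (1/12)*sqrt(249); poles of order 3, moduli -11/12 + (1/12)*sqrt(249) and 11/12 + (1/12)*sqrt(249).
The radius of convergence is the smallest modulus among the singular points: -11/12 + (1/12)*sqrt(249).
The factor x**2 + 11*x/6 - 8/9 splits as (x - a)(x - a') with a = -11/12 - (1/12)*sqrt(249), a' = -11/12 + (1/12)*sqrt(249). At the order-3 pole a set g(x) = (x - a)^3*f(x) = [-3/23] / (x - a')^3.
Order-3 pole: residue = g''(a)/2; g''(-11/12 - (1/12)*sqrt(249)) = (10368/13151101)*sqrt(249), so the residue is (5184/13151101)*sqrt(249).
The factor x**2 + 11*x/6 - 8/9 splits as (x - a)(x - a') with a = -11/12 + (1/12)*sqrt(249), a' = -11/12 - (1/12)*sqrt(249). At the order-3 pole a set g(x) = (x - a)^3*f(x) = [-3/23] / (x - a')^3.
Order-3 pole: residue = g''(a)/2; g''(-11/12 + (1/12)*sqrt(249)) = -(10368/13151101)*sqrt(249), so the residue is -(5184/13151101)*sqrt(249).
List the singular points by increasing real part (a conjugate pair: the negative imaginary part first).

Radius of convergence at 0: -11/12 + (1/12)*sqrt(249).
At -11/12 - (1/12)*sqrt(249): a pole of order 3; residue (5184/13151101)*sqrt(249).
At -11/12 + (1/12)*sqrt(249): a pole of order 3; residue -(5184/13151101)*sqrt(249).


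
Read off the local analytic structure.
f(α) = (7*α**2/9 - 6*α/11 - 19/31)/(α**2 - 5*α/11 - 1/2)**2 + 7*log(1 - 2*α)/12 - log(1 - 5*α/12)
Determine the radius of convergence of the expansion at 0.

Denominator factor (α**2 - 5*α/11 - 1/2)^2: discriminant 267/121, real irrational roots 5/22 + (1/22)*sqrt(267) and 5/22 - (1/22)*sqrt(267); poles of order 2, moduli 5/22 + (1/22)*sqrt(267) and -5/22 + (1/22)*sqrt(267).
Branch term (-1)*log(1 - α/(12/5)): its argument vanishes at α = 12/5, a logarithmic branch point, modulus 12/5.
Branch term (7/12)*log(1 - α/(1/2)): its argument vanishes at α = 1/2, a logarithmic branch point, modulus 1/2.
The radius of convergence is the smallest modulus among the singular points: 1/2.

The radius of convergence is 1/2.


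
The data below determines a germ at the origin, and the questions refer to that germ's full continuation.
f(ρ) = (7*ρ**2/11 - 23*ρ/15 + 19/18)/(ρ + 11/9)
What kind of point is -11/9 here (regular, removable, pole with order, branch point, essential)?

The denominator factor ρ + 11/9 vanishes at -11/9 and appears to the power 1; the numerator there equals 3143/810, nonzero, and no other factor vanishes.
Hence a pole whose order is the multiplicity, 1.

The point is a pole of order 1.


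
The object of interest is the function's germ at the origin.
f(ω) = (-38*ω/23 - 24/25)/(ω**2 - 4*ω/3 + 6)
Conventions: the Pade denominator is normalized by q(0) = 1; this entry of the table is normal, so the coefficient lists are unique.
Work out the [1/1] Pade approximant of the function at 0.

Taylor coefficients needed (expand at 0): a_0 = -4/25, a_1 = -1609/5175, a_2 = -1976/46575.
Write the denominator as Q(ω) = 1 + q1*ω. Requiring Q*f - P = O(ω^3) with deg P <= 1 kills the coefficients of ω^2..ω^2 in Q*f:
  ω^2: a_2 + q1*a_1 = 0, i.e. -1976/46575 + (-1609/5175)*q1 = 0.
Solving this linear system: q1 = -1976/14481.
The numerator is Q*f truncated at degree 1: P0 = a_0 = -4/25; P1 = a_1 + q1*a_0 = -802363/2775525.

The Pade approximant has numerator coefficients [-4/25, -802363/2775525]; denominator coefficients [1, -1976/14481].


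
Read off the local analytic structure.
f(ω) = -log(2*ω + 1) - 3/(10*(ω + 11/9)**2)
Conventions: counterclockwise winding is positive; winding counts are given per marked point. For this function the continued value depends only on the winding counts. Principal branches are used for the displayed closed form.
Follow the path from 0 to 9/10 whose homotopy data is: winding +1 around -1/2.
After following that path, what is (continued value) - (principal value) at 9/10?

Continued minus principal equals -(2)*pi*i.

The rational part is single-valued and drops out of the difference; each branch term changes only by its own monodromy.
(-1)*log(1 - ω/(-1/2)): each positive loop around -1/2 adds 2*pi*i to the log, so winding +1 contributes (-1)*(1)*2*pi*i = -(2)*pi*i.
Summing the contributions at ω = 9/10 gives -(2)*pi*i.


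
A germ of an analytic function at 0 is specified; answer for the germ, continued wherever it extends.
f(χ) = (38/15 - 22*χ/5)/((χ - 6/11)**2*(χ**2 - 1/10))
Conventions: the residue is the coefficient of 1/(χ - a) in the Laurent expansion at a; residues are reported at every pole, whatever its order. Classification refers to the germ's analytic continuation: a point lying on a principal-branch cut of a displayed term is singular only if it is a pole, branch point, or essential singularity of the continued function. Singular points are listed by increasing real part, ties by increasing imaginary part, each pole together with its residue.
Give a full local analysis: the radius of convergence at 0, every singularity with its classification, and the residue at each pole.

Denominator factor (χ**2 - 1/10): discriminant 2/5, real irrational roots (1/10)*sqrt(10) and -(1/10)*sqrt(10); poles of order 1, moduli (1/10)*sqrt(10) and (1/10)*sqrt(10).
Denominator factor (χ - 6/11)^2: pole of order 2 at 6/11, modulus 6/11.
The radius of convergence is the smallest modulus among the singular points: (1/10)*sqrt(10).
The factor χ**2 - 1/10 splits as (χ - a)(χ - a') with a = -(1/10)*sqrt(10), a' = (1/10)*sqrt(10). At the order-1 pole a set g(χ) = (χ - a)*f(χ) = [(38/15 - 22*χ/5)/(χ - 6/11)**2] / (χ - a').
Simple pole: residue = g(a) at a = -(1/10)*sqrt(10), which is 742698/57121 - (1157486/171363)*sqrt(10).
The factor χ**2 - 1/10 splits as (χ - a)(χ - a') with a = (1/10)*sqrt(10), a' = -(1/10)*sqrt(10). At the order-1 pole a set g(χ) = (χ - a)*f(χ) = [(38/15 - 22*χ/5)/(χ - 6/11)**2] / (χ - a').
Simple pole: residue = g(a) at a = (1/10)*sqrt(10), which is 742698/57121 + (1157486/171363)*sqrt(10).
At the order-2 pole 6/11 set g(χ) = (χ - (6/11))^2*f(χ) = (38/15 - 22*χ/5)/(χ**2 - 1/10).
Order-2 pole: residue = g'(a); g'(6/11) = -1485396/57121, so the residue is -1485396/57121.
List the singular points by increasing real part (a conjugate pair: the negative imaginary part first).

Radius of convergence at 0: (1/10)*sqrt(10).
At -(1/10)*sqrt(10): a pole of order 1; residue 742698/57121 - (1157486/171363)*sqrt(10).
At (1/10)*sqrt(10): a pole of order 1; residue 742698/57121 + (1157486/171363)*sqrt(10).
At 6/11: a pole of order 2; residue -1485396/57121.


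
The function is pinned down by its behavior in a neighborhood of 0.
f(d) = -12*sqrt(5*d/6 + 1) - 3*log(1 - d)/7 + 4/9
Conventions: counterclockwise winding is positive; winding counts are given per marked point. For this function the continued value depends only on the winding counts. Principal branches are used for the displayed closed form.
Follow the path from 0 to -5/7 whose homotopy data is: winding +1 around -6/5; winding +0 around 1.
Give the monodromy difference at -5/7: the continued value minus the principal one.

The rational part is single-valued and drops out of the difference; each branch term changes only by its own monodromy.
(-12)*sqrt(1 - d/(-6/5)): winding +1 is odd, the square root flips sign, contributing -2*(-12)*sqrt(1 - (-5/7)/(-6/5)) = -2*(-12)*sqrt(17/42) = (4/7)*sqrt(714).
(-3/7)*log(1 - d/(1)): winding 0 around 1, so this term returns to its principal value, contribution 0.
Summing the contributions at d = -5/7 gives (4/7)*sqrt(714).

Continued minus principal equals (4/7)*sqrt(714).


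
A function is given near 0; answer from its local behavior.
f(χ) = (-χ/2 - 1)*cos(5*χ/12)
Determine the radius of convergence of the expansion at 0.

The radius of convergence is infinite.

The factor cos(5*χ/12) is entire and contributes no finite singular point.
The polynomial part has no poles.
No finite singular points: the Taylor series at 0 converges everywhere.


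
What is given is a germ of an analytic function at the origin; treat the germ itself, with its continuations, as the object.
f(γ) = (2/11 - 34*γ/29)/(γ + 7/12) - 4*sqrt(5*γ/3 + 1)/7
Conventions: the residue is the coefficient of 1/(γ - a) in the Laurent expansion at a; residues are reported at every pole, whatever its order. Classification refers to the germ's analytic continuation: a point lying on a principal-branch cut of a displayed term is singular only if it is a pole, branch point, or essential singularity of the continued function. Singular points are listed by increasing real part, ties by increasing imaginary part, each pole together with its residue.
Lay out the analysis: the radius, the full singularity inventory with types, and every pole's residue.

Radius of convergence at 0: 7/12.
At -3/5: an algebraic (square-root) branch point.
At -7/12: a pole of order 1; residue 1657/1914.

Denominator factor (γ + 7/12): pole of order 1 at -7/12, modulus 7/12.
Branch term (-4/7)*sqrt(1 - γ/(-3/5)): its argument vanishes at γ = -3/5, a square-root branch point, modulus 3/5.
The radius of convergence is the smallest modulus among the singular points: 7/12.
The branch term is analytic at -7/12 and contributes nothing to the residue; only the rational part matters.
At the order-1 pole -7/12 set g(γ) = (γ - (-7/12))*(rational part) = 2/11 - 34*γ/29.
Simple pole: residue = g(a) at a = -7/12, which is 1657/1914.
List the singular points by increasing real part (a conjugate pair: the negative imaginary part first).


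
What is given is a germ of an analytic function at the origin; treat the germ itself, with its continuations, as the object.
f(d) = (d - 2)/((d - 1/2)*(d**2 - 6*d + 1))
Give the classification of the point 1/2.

The point is a pole of order 1.

The denominator factor d - 1/2 vanishes at 1/2 and appears to the power 1; the numerator there equals -3/2, nonzero, and no other factor vanishes.
Hence a pole whose order is the multiplicity, 1.


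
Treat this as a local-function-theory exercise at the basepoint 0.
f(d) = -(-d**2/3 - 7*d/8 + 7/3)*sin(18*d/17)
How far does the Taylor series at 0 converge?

The factor -sin(18*d/17) is entire and contributes no finite singular point.
The polynomial part has no poles.
No finite singular points: the Taylor series at 0 converges everywhere.

The radius of convergence is infinite.


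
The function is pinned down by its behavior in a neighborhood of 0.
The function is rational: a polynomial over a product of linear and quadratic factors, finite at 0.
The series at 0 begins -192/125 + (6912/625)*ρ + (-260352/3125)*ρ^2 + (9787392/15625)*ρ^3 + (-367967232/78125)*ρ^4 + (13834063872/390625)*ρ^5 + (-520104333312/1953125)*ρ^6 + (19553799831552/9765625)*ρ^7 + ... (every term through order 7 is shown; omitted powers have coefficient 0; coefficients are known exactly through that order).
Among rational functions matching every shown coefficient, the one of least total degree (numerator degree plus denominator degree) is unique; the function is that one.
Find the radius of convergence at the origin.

No rational of total degree below 2 reproduces all 8 coefficients; solving the [0/2] Pade equations on them gives f(ρ) = 16/(25*(ρ**2 - 3*ρ - 5/12)), whose expansion matches every shown term.
Denominator factor (ρ**2 - 3*ρ - 5/12): discriminant 32/3, real irrational roots 3/2 + (2/3)*sqrt(6) and 3/2 - (2/3)*sqrt(6); poles of order 1, moduli 3/2 + (2/3)*sqrt(6) and -3/2 + (2/3)*sqrt(6).
The radius of convergence is the smallest modulus among the singular points: -3/2 + (2/3)*sqrt(6).

The radius of convergence is -3/2 + (2/3)*sqrt(6).


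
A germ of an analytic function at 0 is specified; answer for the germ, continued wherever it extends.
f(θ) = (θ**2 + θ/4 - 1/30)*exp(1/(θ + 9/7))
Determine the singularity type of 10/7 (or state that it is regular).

The point is a regular point.

There is no denominator, hence no pole anywhere.
The essential point of exp(1/(θ - (-9/7))) is -9/7, not 10/7.
So the germ continues analytically to 10/7.


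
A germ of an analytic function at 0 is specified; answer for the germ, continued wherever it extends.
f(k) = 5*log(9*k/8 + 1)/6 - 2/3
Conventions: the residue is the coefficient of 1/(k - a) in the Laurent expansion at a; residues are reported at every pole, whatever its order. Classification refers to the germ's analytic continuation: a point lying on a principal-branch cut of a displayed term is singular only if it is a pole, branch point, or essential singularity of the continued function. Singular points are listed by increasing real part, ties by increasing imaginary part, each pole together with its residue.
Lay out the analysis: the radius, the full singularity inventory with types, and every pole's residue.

Branch term (5/6)*log(1 - k/(-8/9)): its argument vanishes at k = -8/9, a logarithmic branch point, modulus 8/9.
The radius of convergence is the smallest modulus among the singular points: 8/9.

Radius of convergence at 0: 8/9.
At -8/9: a logarithmic branch point.


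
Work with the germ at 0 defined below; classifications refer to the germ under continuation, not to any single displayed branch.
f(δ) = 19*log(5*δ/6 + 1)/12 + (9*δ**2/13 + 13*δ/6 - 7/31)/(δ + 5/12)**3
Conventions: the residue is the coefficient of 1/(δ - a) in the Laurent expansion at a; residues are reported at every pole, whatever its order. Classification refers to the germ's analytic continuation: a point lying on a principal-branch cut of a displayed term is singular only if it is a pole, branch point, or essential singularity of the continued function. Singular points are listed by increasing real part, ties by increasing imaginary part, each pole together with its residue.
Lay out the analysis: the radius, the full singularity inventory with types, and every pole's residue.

Denominator factor (δ + 5/12)^3: pole of order 3 at -5/12, modulus 5/12.
Branch term (19/12)*log(1 - δ/(-6/5)): its argument vanishes at δ = -6/5, a logarithmic branch point, modulus 6/5.
The radius of convergence is the smallest modulus among the singular points: 5/12.
The branch term is analytic at -5/12 and contributes nothing to the residue; only the rational part matters.
At the order-3 pole -5/12 set g(δ) = (δ - (-5/12))^3*(rational part) = 9*δ**2/13 + 13*δ/6 - 7/31.
Order-3 pole: residue = g''(a)/2; g''(-5/12) = 18/13, so the residue is 9/13.
List the singular points by increasing real part (a conjugate pair: the negative imaginary part first).

Radius of convergence at 0: 5/12.
At -6/5: a logarithmic branch point.
At -5/12: a pole of order 3; residue 9/13.


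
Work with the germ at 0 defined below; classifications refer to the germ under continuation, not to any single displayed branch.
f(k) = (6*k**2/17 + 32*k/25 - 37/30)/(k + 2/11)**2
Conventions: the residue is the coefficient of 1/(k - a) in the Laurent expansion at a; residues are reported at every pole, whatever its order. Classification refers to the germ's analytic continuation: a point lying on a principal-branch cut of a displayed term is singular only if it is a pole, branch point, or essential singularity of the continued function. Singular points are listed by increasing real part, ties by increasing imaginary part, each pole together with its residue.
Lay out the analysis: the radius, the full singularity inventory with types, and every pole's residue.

Radius of convergence at 0: 2/11.
At -2/11: a pole of order 2; residue 5384/4675.

Denominator factor (k + 2/11)^2: pole of order 2 at -2/11, modulus 2/11.
The radius of convergence is the smallest modulus among the singular points: 2/11.
At the order-2 pole -2/11 set g(k) = (k - (-2/11))^2*f(k) = 6*k**2/17 + 32*k/25 - 37/30.
Order-2 pole: residue = g'(a); g'(-2/11) = 5384/4675, so the residue is 5384/4675.


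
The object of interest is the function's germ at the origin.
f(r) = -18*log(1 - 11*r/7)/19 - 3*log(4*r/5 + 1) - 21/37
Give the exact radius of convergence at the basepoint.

The radius of convergence is 7/11.

Branch term (-18/19)*log(1 - r/(7/11)): its argument vanishes at r = 7/11, a logarithmic branch point, modulus 7/11.
Branch term (-3)*log(1 - r/(-5/4)): its argument vanishes at r = -5/4, a logarithmic branch point, modulus 5/4.
The radius of convergence is the smallest modulus among the singular points: 7/11.


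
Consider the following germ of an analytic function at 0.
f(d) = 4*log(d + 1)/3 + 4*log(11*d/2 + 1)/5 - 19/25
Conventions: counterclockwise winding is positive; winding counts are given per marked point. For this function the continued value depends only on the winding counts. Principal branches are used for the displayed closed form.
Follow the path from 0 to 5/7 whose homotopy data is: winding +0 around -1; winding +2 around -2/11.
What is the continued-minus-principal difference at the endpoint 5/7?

The rational part is single-valued and drops out of the difference; each branch term changes only by its own monodromy.
(4/3)*log(1 - d/(-1)): winding 0 around -1, so this term returns to its principal value, contribution 0.
(4/5)*log(1 - d/(-2/11)): each positive loop around -2/11 adds 2*pi*i to the log, so winding +2 contributes (4/5)*(2)*2*pi*i = (16/5)*pi*i.
Summing the contributions at d = 5/7 gives (16/5)*pi*i.

Continued minus principal equals (16/5)*pi*i.


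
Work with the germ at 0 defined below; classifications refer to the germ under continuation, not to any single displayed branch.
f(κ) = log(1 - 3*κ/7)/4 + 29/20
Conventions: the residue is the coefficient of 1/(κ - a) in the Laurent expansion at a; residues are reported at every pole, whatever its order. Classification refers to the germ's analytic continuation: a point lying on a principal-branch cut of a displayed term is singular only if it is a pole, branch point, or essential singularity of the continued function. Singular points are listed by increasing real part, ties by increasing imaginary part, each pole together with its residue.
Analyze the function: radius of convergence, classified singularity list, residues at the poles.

Branch term (1/4)*log(1 - κ/(7/3)): its argument vanishes at κ = 7/3, a logarithmic branch point, modulus 7/3.
The radius of convergence is the smallest modulus among the singular points: 7/3.

Radius of convergence at 0: 7/3.
At 7/3: a logarithmic branch point.


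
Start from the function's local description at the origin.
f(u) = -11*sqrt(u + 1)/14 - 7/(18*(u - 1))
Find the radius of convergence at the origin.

Denominator factor (u - 1): pole of order 1 at 1, modulus 1.
Branch term (-11/14)*sqrt(1 - u/(-1)): its argument vanishes at u = -1, a square-root branch point, modulus 1.
The radius of convergence is the smallest modulus among the singular points: 1.

The radius of convergence is 1.


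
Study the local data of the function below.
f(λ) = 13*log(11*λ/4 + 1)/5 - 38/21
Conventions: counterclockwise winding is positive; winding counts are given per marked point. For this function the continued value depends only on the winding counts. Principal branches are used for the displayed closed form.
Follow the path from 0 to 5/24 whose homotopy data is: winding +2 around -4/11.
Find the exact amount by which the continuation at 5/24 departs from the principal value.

Continued minus principal equals (52/5)*pi*i.

The rational part is single-valued and drops out of the difference; each branch term changes only by its own monodromy.
(13/5)*log(1 - λ/(-4/11)): each positive loop around -4/11 adds 2*pi*i to the log, so winding +2 contributes (13/5)*(2)*2*pi*i = (52/5)*pi*i.
Summing the contributions at λ = 5/24 gives (52/5)*pi*i.


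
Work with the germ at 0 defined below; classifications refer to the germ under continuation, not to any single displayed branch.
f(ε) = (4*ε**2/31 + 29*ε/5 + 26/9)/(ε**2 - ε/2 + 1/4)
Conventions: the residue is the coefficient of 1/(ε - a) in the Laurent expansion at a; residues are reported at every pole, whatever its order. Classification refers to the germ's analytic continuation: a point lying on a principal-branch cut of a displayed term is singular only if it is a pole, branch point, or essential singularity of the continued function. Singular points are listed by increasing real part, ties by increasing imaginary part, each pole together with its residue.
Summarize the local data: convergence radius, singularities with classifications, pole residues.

Radius of convergence at 0: 1/2.
At (1/4) - ((1/4)*sqrt(3))*i: a pole of order 1; residue (909/310) + ((24121/8370)*sqrt(3))*i.
At (1/4) + ((1/4)*sqrt(3))*i: a pole of order 1; residue (909/310) - ((24121/8370)*sqrt(3))*i.

Denominator factor (ε**2 - ε/2 + 1/4): discriminant -3/4, complex-conjugate roots (1/4) + ((1/4)*sqrt(3))*i and (1/4) - ((1/4)*sqrt(3))*i; poles of order 1, moduli 1/2 and 1/2.
The radius of convergence is the smallest modulus among the singular points: 1/2.
The factor ε**2 - ε/2 + 1/4 splits as (ε - a)(ε - a') with a = (1/4) - ((1/4)*sqrt(3))*i, a' = (1/4) + ((1/4)*sqrt(3))*i. At the order-1 pole a set g(ε) = (ε - a)*f(ε) = [4*ε**2/31 + 29*ε/5 + 26/9] / (ε - a').
Simple pole: residue = g(a) at a = (1/4) - ((1/4)*sqrt(3))*i, which is (909/310) + ((24121/8370)*sqrt(3))*i.
The factor ε**2 - ε/2 + 1/4 splits as (ε - a)(ε - a') with a = (1/4) + ((1/4)*sqrt(3))*i, a' = (1/4) - ((1/4)*sqrt(3))*i. At the order-1 pole a set g(ε) = (ε - a)*f(ε) = [4*ε**2/31 + 29*ε/5 + 26/9] / (ε - a').
Simple pole: residue = g(a) at a = (1/4) + ((1/4)*sqrt(3))*i, which is (909/310) - ((24121/8370)*sqrt(3))*i.
List the singular points by increasing real part (a conjugate pair: the negative imaginary part first).


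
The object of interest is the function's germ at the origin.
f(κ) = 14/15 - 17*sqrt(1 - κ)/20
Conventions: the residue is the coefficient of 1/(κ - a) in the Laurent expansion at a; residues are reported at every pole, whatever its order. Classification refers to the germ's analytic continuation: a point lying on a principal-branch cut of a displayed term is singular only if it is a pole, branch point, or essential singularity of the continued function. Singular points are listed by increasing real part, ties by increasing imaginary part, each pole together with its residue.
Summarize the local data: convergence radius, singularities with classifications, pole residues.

Radius of convergence at 0: 1.
At 1: an algebraic (square-root) branch point.

Branch term (-17/20)*sqrt(1 - κ/(1)): its argument vanishes at κ = 1, a square-root branch point, modulus 1.
The radius of convergence is the smallest modulus among the singular points: 1.


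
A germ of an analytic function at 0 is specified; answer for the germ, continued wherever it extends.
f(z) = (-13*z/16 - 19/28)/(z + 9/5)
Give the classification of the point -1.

The point is a regular point.

Denominator factors: z + 9/5 = 4/5 at z = -1 — none vanishes.
So the germ continues analytically to -1.


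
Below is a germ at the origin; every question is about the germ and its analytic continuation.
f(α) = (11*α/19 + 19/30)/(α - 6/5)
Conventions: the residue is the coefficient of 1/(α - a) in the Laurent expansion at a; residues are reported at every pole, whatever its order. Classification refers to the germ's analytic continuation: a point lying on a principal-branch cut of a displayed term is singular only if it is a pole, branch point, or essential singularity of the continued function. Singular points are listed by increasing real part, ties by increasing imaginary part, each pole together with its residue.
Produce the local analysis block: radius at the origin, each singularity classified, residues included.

Denominator factor (α - 6/5): pole of order 1 at 6/5, modulus 6/5.
The radius of convergence is the smallest modulus among the singular points: 6/5.
At the order-1 pole 6/5 set g(α) = (α - (6/5))*f(α) = 11*α/19 + 19/30.
Simple pole: residue = g(a) at a = 6/5, which is 757/570.

Radius of convergence at 0: 6/5.
At 6/5: a pole of order 1; residue 757/570.


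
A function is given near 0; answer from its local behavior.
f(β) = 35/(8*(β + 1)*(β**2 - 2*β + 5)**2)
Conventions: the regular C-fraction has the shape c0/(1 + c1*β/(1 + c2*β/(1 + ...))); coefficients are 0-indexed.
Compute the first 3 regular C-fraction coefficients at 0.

Taylor coefficients (expand at 0): a_0 = 7/40, a_1 = -7/200, a_2 = 49/1000.
c0 = a_0 = 7/40. Peel one level at a time: if S = 1 + c*β/S' with S'(0) = 1, then c is the β-coefficient of S and S' = c*β/(S - 1).
S_1 = c0/f = 1 + (1/5)*β + (-6/25)*β^2 + ...; c1 = 1/5.
S_2 = c1*β/(S_1 - 1) = 1 + (6/5)*β + ...; c2 = 6/5.

The regular C-fraction coefficients are [7/40, 1/5, 6/5].


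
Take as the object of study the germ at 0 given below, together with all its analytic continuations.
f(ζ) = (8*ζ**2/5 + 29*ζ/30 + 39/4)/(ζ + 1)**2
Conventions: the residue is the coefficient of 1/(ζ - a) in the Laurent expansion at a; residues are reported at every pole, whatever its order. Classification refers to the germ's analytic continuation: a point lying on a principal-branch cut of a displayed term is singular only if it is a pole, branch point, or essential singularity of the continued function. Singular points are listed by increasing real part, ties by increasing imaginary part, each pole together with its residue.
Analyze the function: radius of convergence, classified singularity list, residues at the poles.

Radius of convergence at 0: 1.
At -1: a pole of order 2; residue -67/30.

Denominator factor (ζ + 1)^2: pole of order 2 at -1, modulus 1.
The radius of convergence is the smallest modulus among the singular points: 1.
At the order-2 pole -1 set g(ζ) = (ζ - (-1))^2*f(ζ) = 8*ζ**2/5 + 29*ζ/30 + 39/4.
Order-2 pole: residue = g'(a); g'(-1) = -67/30, so the residue is -67/30.


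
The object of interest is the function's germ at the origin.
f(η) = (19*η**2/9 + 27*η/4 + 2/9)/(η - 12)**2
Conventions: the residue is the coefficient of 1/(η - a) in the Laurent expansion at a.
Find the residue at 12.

The residue is 689/12.

At the order-2 pole 12 set g(η) = (η - (12))^2*f(η) = 19*η**2/9 + 27*η/4 + 2/9.
Order-2 pole: residue = g'(a); g'(12) = 689/12, so the residue is 689/12.


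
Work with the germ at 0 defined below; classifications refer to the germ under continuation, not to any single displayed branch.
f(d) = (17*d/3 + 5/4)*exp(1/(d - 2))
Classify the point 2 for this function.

The exponent 1/(d - (2)) has a pole at 2, so exp(1/(d - (2))) takes every nonzero value near it: an essential singularity (not a pole of any order).

The point is an essential singularity.


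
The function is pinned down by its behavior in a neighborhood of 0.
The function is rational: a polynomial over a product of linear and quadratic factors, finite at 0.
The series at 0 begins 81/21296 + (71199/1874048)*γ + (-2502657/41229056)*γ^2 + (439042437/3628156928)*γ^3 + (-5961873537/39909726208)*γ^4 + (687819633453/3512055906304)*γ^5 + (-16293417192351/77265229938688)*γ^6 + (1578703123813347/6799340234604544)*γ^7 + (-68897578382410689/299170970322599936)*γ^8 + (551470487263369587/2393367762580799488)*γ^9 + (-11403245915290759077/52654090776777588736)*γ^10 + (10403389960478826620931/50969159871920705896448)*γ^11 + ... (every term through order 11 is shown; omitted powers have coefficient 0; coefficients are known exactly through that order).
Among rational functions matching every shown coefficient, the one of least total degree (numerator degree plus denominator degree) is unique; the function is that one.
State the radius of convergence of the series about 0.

No rational of total degree below 10 reproduces all 12 coefficients; solving the [1/9] Pade equations on them gives f(γ) = (-31*γ/6 - 4/9)/((γ + 4/3)**3*(γ**2 + 3*γ/4 - 11/3)**3), whose expansion matches every shown term.
Denominator factor (γ + 4/3)^3: pole of order 3 at -4/3, modulus 4/3.
Denominator factor (γ**2 + 3*γ/4 - 11/3)^3: discriminant 731/48, real irrational roots -3/8 + (1/24)*sqrt(2193) and -3/8 - (1/24)*sqrt(2193); poles of order 3, moduli -3/8 + (1/24)*sqrt(2193) and 3/8 + (1/24)*sqrt(2193).
The radius of convergence is the smallest modulus among the singular points: 4/3.

The radius of convergence is 4/3.


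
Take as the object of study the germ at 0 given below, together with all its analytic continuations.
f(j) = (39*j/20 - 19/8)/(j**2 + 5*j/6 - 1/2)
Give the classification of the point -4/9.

The point is a regular point.

Denominator factors: j**2 + 5*j/6 - 1/2 = -109/162 at j = -4/9 — none vanishes.
So the germ continues analytically to -4/9.


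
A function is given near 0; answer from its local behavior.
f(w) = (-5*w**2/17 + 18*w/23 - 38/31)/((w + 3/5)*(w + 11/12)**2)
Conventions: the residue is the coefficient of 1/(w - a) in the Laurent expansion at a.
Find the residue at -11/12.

The residue is 4547755/257393.

At the order-2 pole -11/12 set g(w) = (w - (-11/12))^2*f(w) = (-5*w**2/17 + 18*w/23 - 38/31)/(w + 3/5).
Order-2 pole: residue = g'(a); g'(-11/12) = 4547755/257393, so the residue is 4547755/257393.


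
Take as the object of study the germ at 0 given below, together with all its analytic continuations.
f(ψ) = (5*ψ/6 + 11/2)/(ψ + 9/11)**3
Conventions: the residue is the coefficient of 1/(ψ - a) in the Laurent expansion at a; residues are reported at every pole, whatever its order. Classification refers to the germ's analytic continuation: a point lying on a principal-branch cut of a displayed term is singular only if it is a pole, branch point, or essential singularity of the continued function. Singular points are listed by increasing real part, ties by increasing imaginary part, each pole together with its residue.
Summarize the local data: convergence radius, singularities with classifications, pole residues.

Radius of convergence at 0: 9/11.
At -9/11: a pole of order 3; residue 0.

Denominator factor (ψ + 9/11)^3: pole of order 3 at -9/11, modulus 9/11.
The radius of convergence is the smallest modulus among the singular points: 9/11.
At the order-3 pole -9/11 set g(ψ) = (ψ - (-9/11))^3*f(ψ) = 5*ψ/6 + 11/2.
Order-3 pole: residue = g''(a)/2; g''(-9/11) = 0, so the residue is 0.


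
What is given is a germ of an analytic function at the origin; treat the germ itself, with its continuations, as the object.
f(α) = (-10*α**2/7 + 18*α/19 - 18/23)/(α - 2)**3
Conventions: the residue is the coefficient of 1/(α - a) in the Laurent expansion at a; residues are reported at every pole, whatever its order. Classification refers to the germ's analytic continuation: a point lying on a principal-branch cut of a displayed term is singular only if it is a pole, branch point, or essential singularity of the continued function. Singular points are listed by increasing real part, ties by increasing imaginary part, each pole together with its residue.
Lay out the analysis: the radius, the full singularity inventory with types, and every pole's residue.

Radius of convergence at 0: 2.
At 2: a pole of order 3; residue -10/7.

Denominator factor (α - 2)^3: pole of order 3 at 2, modulus 2.
The radius of convergence is the smallest modulus among the singular points: 2.
At the order-3 pole 2 set g(α) = (α - (2))^3*f(α) = -10*α**2/7 + 18*α/19 - 18/23.
Order-3 pole: residue = g''(a)/2; g''(2) = -20/7, so the residue is -10/7.


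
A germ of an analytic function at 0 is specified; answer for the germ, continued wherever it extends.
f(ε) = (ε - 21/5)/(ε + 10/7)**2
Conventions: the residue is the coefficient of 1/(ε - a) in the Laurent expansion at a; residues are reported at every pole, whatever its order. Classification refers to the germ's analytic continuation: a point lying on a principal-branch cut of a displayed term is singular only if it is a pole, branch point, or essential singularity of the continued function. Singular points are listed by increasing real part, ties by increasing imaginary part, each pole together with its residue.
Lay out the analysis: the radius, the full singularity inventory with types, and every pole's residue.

Denominator factor (ε + 10/7)^2: pole of order 2 at -10/7, modulus 10/7.
The radius of convergence is the smallest modulus among the singular points: 10/7.
At the order-2 pole -10/7 set g(ε) = (ε - (-10/7))^2*f(ε) = ε - 21/5.
Order-2 pole: residue = g'(a); g'(-10/7) = 1, so the residue is 1.

Radius of convergence at 0: 10/7.
At -10/7: a pole of order 2; residue 1.


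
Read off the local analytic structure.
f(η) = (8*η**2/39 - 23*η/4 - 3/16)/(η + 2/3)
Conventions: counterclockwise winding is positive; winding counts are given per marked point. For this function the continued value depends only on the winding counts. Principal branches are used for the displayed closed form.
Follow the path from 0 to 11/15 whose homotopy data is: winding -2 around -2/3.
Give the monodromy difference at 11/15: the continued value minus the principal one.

Continued minus principal equals 0.

The function is rational, hence single-valued: continuing it around any pole returns the same value, so the difference is 0.
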